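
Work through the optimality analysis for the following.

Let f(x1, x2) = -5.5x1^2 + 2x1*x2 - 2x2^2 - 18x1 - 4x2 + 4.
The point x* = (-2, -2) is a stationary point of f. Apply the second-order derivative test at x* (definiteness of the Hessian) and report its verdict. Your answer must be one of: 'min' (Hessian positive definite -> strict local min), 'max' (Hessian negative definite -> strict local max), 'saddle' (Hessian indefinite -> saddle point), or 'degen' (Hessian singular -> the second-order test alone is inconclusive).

Compute the Hessian H = grad^2 f:
  H = [[-11, 2], [2, -4]]
Verify stationarity: grad f(x*) = H x* + g = (0, 0).
Eigenvalues of H: -11.5311, -3.4689.
Both eigenvalues < 0, so H is negative definite -> x* is a strict local max.

max


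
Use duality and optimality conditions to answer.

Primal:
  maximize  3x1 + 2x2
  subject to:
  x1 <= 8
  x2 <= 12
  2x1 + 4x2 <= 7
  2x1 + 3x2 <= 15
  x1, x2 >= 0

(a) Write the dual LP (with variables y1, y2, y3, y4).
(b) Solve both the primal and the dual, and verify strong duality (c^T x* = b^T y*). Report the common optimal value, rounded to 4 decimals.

The standard primal-dual pair for 'max c^T x s.t. A x <= b, x >= 0' is:
  Dual:  min b^T y  s.t.  A^T y >= c,  y >= 0.

So the dual LP is:
  minimize  8y1 + 12y2 + 7y3 + 15y4
  subject to:
    y1 + 2y3 + 2y4 >= 3
    y2 + 4y3 + 3y4 >= 2
    y1, y2, y3, y4 >= 0

Solving the primal: x* = (3.5, 0).
  primal value c^T x* = 10.5.
Solving the dual: y* = (0, 0, 1.5, 0).
  dual value b^T y* = 10.5.
Strong duality: c^T x* = b^T y*. Confirmed.

10.5


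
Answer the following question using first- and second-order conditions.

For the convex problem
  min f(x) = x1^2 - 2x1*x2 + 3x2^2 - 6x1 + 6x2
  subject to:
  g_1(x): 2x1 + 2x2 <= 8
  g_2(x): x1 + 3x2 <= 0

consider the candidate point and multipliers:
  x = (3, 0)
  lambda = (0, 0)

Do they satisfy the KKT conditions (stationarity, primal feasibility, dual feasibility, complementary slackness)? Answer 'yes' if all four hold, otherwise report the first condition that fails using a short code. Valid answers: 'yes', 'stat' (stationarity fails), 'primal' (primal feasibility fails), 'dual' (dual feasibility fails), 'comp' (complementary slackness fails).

Gradient of f: grad f(x) = Q x + c = (0, 0)
Constraint values g_i(x) = a_i^T x - b_i:
  g_1((3, 0)) = -2
  g_2((3, 0)) = 3
Stationarity residual: grad f(x) + sum_i lambda_i a_i = (0, 0)
  -> stationarity OK
Primal feasibility (all g_i <= 0): FAILS
Dual feasibility (all lambda_i >= 0): OK
Complementary slackness (lambda_i * g_i(x) = 0 for all i): OK

Verdict: the first failing condition is primal_feasibility -> primal.

primal


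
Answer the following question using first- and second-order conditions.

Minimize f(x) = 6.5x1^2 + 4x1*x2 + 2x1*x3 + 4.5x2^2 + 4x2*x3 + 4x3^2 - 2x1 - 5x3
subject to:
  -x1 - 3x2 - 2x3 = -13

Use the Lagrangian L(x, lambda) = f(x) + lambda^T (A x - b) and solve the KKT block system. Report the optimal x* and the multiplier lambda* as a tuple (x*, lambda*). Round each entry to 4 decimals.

Form the Lagrangian:
  L(x, lambda) = (1/2) x^T Q x + c^T x + lambda^T (A x - b)
Stationarity (grad_x L = 0): Q x + c + A^T lambda = 0.
Primal feasibility: A x = b.

This gives the KKT block system:
  [ Q   A^T ] [ x     ]   [-c ]
  [ A    0  ] [ lambda ] = [ b ]

Solving the linear system:
  x*      = (-0.2059, 3.0353, 2.05)
  lambda* = (11.5647)
  f(x*)   = 70.2515

x* = (-0.2059, 3.0353, 2.05), lambda* = (11.5647)


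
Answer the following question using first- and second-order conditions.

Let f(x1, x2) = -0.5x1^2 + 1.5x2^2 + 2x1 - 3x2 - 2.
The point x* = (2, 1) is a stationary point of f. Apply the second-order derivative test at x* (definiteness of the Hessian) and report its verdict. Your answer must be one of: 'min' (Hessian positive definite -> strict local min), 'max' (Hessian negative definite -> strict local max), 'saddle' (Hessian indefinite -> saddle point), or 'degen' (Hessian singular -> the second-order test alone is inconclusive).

Compute the Hessian H = grad^2 f:
  H = [[-1, 0], [0, 3]]
Verify stationarity: grad f(x*) = H x* + g = (0, 0).
Eigenvalues of H: -1, 3.
Eigenvalues have mixed signs, so H is indefinite -> x* is a saddle point.

saddle


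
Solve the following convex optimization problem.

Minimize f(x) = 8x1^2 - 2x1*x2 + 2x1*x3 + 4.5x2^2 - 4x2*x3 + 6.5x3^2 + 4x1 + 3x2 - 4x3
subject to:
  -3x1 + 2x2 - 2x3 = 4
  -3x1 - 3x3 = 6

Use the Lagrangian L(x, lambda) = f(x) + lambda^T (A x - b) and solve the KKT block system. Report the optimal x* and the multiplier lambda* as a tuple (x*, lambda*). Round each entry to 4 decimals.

Form the Lagrangian:
  L(x, lambda) = (1/2) x^T Q x + c^T x + lambda^T (A x - b)
Stationarity (grad_x L = 0): Q x + c + A^T lambda = 0.
Primal feasibility: A x = b.

This gives the KKT block system:
  [ Q   A^T ] [ x     ]   [-c ]
  [ A    0  ] [ lambda ] = [ b ]

Solving the linear system:
  x*      = (-1.2137, -0.6068, -0.7863)
  lambda* = (-1.5556, -3.7037)
  f(x*)   = 12.4573

x* = (-1.2137, -0.6068, -0.7863), lambda* = (-1.5556, -3.7037)


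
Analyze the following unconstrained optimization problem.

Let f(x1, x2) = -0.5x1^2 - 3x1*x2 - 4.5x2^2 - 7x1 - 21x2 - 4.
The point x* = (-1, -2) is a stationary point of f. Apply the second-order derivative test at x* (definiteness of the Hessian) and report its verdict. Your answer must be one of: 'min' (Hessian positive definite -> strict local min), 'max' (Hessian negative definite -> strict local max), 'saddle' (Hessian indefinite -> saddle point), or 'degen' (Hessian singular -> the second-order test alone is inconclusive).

Compute the Hessian H = grad^2 f:
  H = [[-1, -3], [-3, -9]]
Verify stationarity: grad f(x*) = H x* + g = (0, 0).
Eigenvalues of H: -10, 0.
H has a zero eigenvalue (singular; negative semidefinite but not definite), so H is neither positive definite, negative definite, nor indefinite. The second-order test alone is inconclusive -> degen.
(Indeed, f is constant along the null direction of H through x*, so x* is not a strict local extremum.)

degen


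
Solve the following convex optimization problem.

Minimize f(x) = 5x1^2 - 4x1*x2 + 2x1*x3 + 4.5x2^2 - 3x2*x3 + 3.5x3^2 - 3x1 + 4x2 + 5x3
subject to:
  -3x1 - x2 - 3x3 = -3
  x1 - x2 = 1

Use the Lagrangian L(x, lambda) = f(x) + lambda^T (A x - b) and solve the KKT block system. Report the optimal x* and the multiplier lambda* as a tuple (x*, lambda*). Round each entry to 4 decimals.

Form the Lagrangian:
  L(x, lambda) = (1/2) x^T Q x + c^T x + lambda^T (A x - b)
Stationarity (grad_x L = 0): Q x + c + A^T lambda = 0.
Primal feasibility: A x = b.

This gives the KKT block system:
  [ Q   A^T ] [ x     ]   [-c ]
  [ A    0  ] [ lambda ] = [ b ]

Solving the linear system:
  x*      = (1.0894, 0.0894, -0.1191)
  lambda* = (2.0255, -1.2213)
  f(x*)   = 1.8957

x* = (1.0894, 0.0894, -0.1191), lambda* = (2.0255, -1.2213)


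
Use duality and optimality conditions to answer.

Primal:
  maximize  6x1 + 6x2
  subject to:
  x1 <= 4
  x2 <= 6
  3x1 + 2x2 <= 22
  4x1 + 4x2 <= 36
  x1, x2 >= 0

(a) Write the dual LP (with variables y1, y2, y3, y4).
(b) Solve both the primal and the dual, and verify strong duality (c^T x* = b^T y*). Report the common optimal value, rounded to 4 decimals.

The standard primal-dual pair for 'max c^T x s.t. A x <= b, x >= 0' is:
  Dual:  min b^T y  s.t.  A^T y >= c,  y >= 0.

So the dual LP is:
  minimize  4y1 + 6y2 + 22y3 + 36y4
  subject to:
    y1 + 3y3 + 4y4 >= 6
    y2 + 2y3 + 4y4 >= 6
    y1, y2, y3, y4 >= 0

Solving the primal: x* = (4, 5).
  primal value c^T x* = 54.
Solving the dual: y* = (0, 0, 0, 1.5).
  dual value b^T y* = 54.
Strong duality: c^T x* = b^T y*. Confirmed.

54


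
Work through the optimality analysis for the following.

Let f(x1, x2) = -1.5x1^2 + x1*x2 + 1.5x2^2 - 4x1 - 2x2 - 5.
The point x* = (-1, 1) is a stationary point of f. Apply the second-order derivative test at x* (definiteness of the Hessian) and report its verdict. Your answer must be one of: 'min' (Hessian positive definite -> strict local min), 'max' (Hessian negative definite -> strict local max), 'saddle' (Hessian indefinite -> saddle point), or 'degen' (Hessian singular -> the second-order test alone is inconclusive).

Compute the Hessian H = grad^2 f:
  H = [[-3, 1], [1, 3]]
Verify stationarity: grad f(x*) = H x* + g = (0, 0).
Eigenvalues of H: -3.1623, 3.1623.
Eigenvalues have mixed signs, so H is indefinite -> x* is a saddle point.

saddle


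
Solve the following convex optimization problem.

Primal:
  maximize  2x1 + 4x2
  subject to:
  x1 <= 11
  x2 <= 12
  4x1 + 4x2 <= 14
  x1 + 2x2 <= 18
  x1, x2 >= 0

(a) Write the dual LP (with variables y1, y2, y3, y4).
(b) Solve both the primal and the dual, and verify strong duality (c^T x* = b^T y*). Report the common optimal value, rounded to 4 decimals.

The standard primal-dual pair for 'max c^T x s.t. A x <= b, x >= 0' is:
  Dual:  min b^T y  s.t.  A^T y >= c,  y >= 0.

So the dual LP is:
  minimize  11y1 + 12y2 + 14y3 + 18y4
  subject to:
    y1 + 4y3 + y4 >= 2
    y2 + 4y3 + 2y4 >= 4
    y1, y2, y3, y4 >= 0

Solving the primal: x* = (0, 3.5).
  primal value c^T x* = 14.
Solving the dual: y* = (0, 0, 1, 0).
  dual value b^T y* = 14.
Strong duality: c^T x* = b^T y*. Confirmed.

14


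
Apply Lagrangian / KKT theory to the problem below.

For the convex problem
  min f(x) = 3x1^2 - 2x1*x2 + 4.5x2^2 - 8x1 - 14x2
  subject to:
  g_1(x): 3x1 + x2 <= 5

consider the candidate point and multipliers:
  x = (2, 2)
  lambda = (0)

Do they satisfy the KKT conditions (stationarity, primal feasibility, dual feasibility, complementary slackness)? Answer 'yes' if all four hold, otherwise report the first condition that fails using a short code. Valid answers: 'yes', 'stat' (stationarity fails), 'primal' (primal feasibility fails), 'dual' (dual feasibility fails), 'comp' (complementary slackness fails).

Gradient of f: grad f(x) = Q x + c = (0, 0)
Constraint values g_i(x) = a_i^T x - b_i:
  g_1((2, 2)) = 3
Stationarity residual: grad f(x) + sum_i lambda_i a_i = (0, 0)
  -> stationarity OK
Primal feasibility (all g_i <= 0): FAILS
Dual feasibility (all lambda_i >= 0): OK
Complementary slackness (lambda_i * g_i(x) = 0 for all i): OK

Verdict: the first failing condition is primal_feasibility -> primal.

primal


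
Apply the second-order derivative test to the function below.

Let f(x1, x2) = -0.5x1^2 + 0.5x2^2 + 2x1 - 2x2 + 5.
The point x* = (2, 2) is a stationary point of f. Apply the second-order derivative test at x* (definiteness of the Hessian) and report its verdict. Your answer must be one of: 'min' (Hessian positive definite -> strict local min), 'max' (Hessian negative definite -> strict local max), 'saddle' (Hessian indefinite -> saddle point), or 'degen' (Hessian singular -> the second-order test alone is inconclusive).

Compute the Hessian H = grad^2 f:
  H = [[-1, 0], [0, 1]]
Verify stationarity: grad f(x*) = H x* + g = (0, 0).
Eigenvalues of H: -1, 1.
Eigenvalues have mixed signs, so H is indefinite -> x* is a saddle point.

saddle


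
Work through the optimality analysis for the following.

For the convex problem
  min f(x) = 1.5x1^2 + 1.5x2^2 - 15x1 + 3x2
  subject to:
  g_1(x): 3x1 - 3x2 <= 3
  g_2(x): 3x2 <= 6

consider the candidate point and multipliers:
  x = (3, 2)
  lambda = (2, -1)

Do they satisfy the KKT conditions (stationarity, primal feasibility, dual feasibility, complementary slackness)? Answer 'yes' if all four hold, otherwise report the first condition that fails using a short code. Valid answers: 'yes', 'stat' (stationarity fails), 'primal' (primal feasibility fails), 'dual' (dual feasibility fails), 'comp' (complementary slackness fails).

Gradient of f: grad f(x) = Q x + c = (-6, 9)
Constraint values g_i(x) = a_i^T x - b_i:
  g_1((3, 2)) = 0
  g_2((3, 2)) = 0
Stationarity residual: grad f(x) + sum_i lambda_i a_i = (0, 0)
  -> stationarity OK
Primal feasibility (all g_i <= 0): OK
Dual feasibility (all lambda_i >= 0): FAILS
Complementary slackness (lambda_i * g_i(x) = 0 for all i): OK

Verdict: the first failing condition is dual_feasibility -> dual.

dual


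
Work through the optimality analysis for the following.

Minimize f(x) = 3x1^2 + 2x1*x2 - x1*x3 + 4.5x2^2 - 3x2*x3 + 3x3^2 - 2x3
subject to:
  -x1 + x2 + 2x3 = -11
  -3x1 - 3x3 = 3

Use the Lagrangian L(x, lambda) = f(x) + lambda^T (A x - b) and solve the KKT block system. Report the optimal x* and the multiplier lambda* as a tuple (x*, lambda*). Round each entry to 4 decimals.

Form the Lagrangian:
  L(x, lambda) = (1/2) x^T Q x + c^T x + lambda^T (A x - b)
Stationarity (grad_x L = 0): Q x + c + A^T lambda = 0.
Primal feasibility: A x = b.

This gives the KKT block system:
  [ Q   A^T ] [ x     ]   [-c ]
  [ A    0  ] [ lambda ] = [ b ]

Solving the linear system:
  x*      = (2.16, -2.52, -3.16)
  lambda* = (8.88, 0.7333)
  f(x*)   = 50.9

x* = (2.16, -2.52, -3.16), lambda* = (8.88, 0.7333)


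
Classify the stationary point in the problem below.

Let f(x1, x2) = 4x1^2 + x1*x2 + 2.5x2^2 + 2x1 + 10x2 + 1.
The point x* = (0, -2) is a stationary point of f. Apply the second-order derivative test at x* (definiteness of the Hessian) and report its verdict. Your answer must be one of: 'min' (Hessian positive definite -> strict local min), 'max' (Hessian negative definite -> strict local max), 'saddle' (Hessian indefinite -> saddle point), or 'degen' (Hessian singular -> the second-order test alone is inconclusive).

Compute the Hessian H = grad^2 f:
  H = [[8, 1], [1, 5]]
Verify stationarity: grad f(x*) = H x* + g = (0, 0).
Eigenvalues of H: 4.6972, 8.3028.
Both eigenvalues > 0, so H is positive definite -> x* is a strict local min.

min


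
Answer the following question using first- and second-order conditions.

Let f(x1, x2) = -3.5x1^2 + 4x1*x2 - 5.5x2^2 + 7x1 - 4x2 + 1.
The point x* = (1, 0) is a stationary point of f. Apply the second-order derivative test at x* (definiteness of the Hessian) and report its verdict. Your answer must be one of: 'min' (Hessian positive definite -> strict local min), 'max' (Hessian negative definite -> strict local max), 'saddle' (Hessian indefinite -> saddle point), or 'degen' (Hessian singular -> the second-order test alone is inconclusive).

Compute the Hessian H = grad^2 f:
  H = [[-7, 4], [4, -11]]
Verify stationarity: grad f(x*) = H x* + g = (0, 0).
Eigenvalues of H: -13.4721, -4.5279.
Both eigenvalues < 0, so H is negative definite -> x* is a strict local max.

max


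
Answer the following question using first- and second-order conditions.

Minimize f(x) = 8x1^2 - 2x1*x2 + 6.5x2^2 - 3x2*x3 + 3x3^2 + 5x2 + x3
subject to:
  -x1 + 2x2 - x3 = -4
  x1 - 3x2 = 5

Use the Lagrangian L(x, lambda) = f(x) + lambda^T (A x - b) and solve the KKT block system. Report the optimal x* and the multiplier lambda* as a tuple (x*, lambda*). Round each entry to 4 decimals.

Form the Lagrangian:
  L(x, lambda) = (1/2) x^T Q x + c^T x + lambda^T (A x - b)
Stationarity (grad_x L = 0): Q x + c + A^T lambda = 0.
Primal feasibility: A x = b.

This gives the KKT block system:
  [ Q   A^T ] [ x     ]   [-c ]
  [ A    0  ] [ lambda ] = [ b ]

Solving the linear system:
  x*      = (0.3567, -1.5478, 0.5478)
  lambda* = (8.9299, 0.1274)
  f(x*)   = 13.9459

x* = (0.3567, -1.5478, 0.5478), lambda* = (8.9299, 0.1274)


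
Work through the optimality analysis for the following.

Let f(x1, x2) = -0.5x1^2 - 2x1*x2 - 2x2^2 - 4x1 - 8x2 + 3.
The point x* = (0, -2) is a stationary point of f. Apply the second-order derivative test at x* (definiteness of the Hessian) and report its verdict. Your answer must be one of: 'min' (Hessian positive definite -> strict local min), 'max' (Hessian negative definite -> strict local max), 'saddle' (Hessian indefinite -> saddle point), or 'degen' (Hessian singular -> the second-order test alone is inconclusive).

Compute the Hessian H = grad^2 f:
  H = [[-1, -2], [-2, -4]]
Verify stationarity: grad f(x*) = H x* + g = (0, 0).
Eigenvalues of H: -5, 0.
H has a zero eigenvalue (singular; negative semidefinite but not definite), so H is neither positive definite, negative definite, nor indefinite. The second-order test alone is inconclusive -> degen.
(Indeed, f is constant along the null direction of H through x*, so x* is not a strict local extremum.)

degen


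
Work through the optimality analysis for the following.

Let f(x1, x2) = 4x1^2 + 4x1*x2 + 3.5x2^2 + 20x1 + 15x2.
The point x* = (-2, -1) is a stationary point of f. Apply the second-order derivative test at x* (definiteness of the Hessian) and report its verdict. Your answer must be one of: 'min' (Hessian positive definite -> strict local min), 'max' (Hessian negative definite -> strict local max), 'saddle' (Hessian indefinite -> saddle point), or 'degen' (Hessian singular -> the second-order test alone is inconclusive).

Compute the Hessian H = grad^2 f:
  H = [[8, 4], [4, 7]]
Verify stationarity: grad f(x*) = H x* + g = (0, 0).
Eigenvalues of H: 3.4689, 11.5311.
Both eigenvalues > 0, so H is positive definite -> x* is a strict local min.

min


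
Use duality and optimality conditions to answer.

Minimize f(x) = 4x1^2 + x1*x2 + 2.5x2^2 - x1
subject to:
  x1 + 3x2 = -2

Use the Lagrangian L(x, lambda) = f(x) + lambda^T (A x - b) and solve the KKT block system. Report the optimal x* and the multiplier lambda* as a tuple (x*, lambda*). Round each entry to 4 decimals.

Form the Lagrangian:
  L(x, lambda) = (1/2) x^T Q x + c^T x + lambda^T (A x - b)
Stationarity (grad_x L = 0): Q x + c + A^T lambda = 0.
Primal feasibility: A x = b.

This gives the KKT block system:
  [ Q   A^T ] [ x     ]   [-c ]
  [ A    0  ] [ lambda ] = [ b ]

Solving the linear system:
  x*      = (0.0704, -0.6901)
  lambda* = (1.1268)
  f(x*)   = 1.0915

x* = (0.0704, -0.6901), lambda* = (1.1268)


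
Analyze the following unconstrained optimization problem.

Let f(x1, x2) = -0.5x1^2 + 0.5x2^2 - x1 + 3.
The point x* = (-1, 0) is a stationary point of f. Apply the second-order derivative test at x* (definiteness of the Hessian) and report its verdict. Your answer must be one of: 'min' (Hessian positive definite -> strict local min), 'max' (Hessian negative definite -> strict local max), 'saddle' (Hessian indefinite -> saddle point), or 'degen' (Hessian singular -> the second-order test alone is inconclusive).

Compute the Hessian H = grad^2 f:
  H = [[-1, 0], [0, 1]]
Verify stationarity: grad f(x*) = H x* + g = (0, 0).
Eigenvalues of H: -1, 1.
Eigenvalues have mixed signs, so H is indefinite -> x* is a saddle point.

saddle


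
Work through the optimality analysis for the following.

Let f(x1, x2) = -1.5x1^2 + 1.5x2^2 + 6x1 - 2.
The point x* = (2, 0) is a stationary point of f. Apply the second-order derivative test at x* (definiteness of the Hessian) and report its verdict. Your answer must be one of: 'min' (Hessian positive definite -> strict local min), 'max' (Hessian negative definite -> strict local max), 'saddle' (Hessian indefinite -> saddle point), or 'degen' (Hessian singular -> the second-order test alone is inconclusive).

Compute the Hessian H = grad^2 f:
  H = [[-3, 0], [0, 3]]
Verify stationarity: grad f(x*) = H x* + g = (0, 0).
Eigenvalues of H: -3, 3.
Eigenvalues have mixed signs, so H is indefinite -> x* is a saddle point.

saddle


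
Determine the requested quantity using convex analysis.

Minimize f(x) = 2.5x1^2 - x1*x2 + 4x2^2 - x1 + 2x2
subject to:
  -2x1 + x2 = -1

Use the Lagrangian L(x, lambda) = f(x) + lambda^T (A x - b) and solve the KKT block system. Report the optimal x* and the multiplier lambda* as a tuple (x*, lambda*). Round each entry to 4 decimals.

Form the Lagrangian:
  L(x, lambda) = (1/2) x^T Q x + c^T x + lambda^T (A x - b)
Stationarity (grad_x L = 0): Q x + c + A^T lambda = 0.
Primal feasibility: A x = b.

This gives the KKT block system:
  [ Q   A^T ] [ x     ]   [-c ]
  [ A    0  ] [ lambda ] = [ b ]

Solving the linear system:
  x*      = (0.3636, -0.2727)
  lambda* = (0.5455)
  f(x*)   = -0.1818

x* = (0.3636, -0.2727), lambda* = (0.5455)


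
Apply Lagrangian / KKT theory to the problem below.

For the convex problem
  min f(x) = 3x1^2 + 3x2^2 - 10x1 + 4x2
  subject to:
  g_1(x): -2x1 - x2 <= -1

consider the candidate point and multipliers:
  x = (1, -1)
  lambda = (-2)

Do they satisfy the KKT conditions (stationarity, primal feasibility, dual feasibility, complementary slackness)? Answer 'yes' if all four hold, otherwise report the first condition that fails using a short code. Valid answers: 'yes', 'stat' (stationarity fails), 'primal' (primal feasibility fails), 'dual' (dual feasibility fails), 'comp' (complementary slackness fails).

Gradient of f: grad f(x) = Q x + c = (-4, -2)
Constraint values g_i(x) = a_i^T x - b_i:
  g_1((1, -1)) = 0
Stationarity residual: grad f(x) + sum_i lambda_i a_i = (0, 0)
  -> stationarity OK
Primal feasibility (all g_i <= 0): OK
Dual feasibility (all lambda_i >= 0): FAILS
Complementary slackness (lambda_i * g_i(x) = 0 for all i): OK

Verdict: the first failing condition is dual_feasibility -> dual.

dual


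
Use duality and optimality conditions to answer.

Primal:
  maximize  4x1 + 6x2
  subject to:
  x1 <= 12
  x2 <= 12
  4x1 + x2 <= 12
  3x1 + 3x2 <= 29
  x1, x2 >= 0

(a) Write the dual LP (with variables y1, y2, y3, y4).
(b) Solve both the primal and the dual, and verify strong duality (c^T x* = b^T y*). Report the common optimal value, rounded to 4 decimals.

The standard primal-dual pair for 'max c^T x s.t. A x <= b, x >= 0' is:
  Dual:  min b^T y  s.t.  A^T y >= c,  y >= 0.

So the dual LP is:
  minimize  12y1 + 12y2 + 12y3 + 29y4
  subject to:
    y1 + 4y3 + 3y4 >= 4
    y2 + y3 + 3y4 >= 6
    y1, y2, y3, y4 >= 0

Solving the primal: x* = (0, 9.6667).
  primal value c^T x* = 58.
Solving the dual: y* = (0, 0, 0, 2).
  dual value b^T y* = 58.
Strong duality: c^T x* = b^T y*. Confirmed.

58


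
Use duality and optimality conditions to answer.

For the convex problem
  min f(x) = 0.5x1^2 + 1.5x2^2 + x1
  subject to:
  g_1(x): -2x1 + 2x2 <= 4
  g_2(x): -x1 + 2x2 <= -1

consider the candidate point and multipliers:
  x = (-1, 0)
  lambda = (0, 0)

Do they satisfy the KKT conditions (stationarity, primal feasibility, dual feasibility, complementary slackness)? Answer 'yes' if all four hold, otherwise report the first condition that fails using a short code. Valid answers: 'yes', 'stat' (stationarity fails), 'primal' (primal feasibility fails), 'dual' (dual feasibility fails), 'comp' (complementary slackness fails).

Gradient of f: grad f(x) = Q x + c = (0, 0)
Constraint values g_i(x) = a_i^T x - b_i:
  g_1((-1, 0)) = -2
  g_2((-1, 0)) = 2
Stationarity residual: grad f(x) + sum_i lambda_i a_i = (0, 0)
  -> stationarity OK
Primal feasibility (all g_i <= 0): FAILS
Dual feasibility (all lambda_i >= 0): OK
Complementary slackness (lambda_i * g_i(x) = 0 for all i): OK

Verdict: the first failing condition is primal_feasibility -> primal.

primal


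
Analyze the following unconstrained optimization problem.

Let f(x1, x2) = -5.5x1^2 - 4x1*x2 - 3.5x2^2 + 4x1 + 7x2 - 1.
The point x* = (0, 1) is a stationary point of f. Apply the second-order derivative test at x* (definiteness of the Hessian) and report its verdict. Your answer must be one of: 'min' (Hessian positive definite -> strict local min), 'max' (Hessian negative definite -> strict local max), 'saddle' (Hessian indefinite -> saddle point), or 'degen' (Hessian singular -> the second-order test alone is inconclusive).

Compute the Hessian H = grad^2 f:
  H = [[-11, -4], [-4, -7]]
Verify stationarity: grad f(x*) = H x* + g = (0, 0).
Eigenvalues of H: -13.4721, -4.5279.
Both eigenvalues < 0, so H is negative definite -> x* is a strict local max.

max


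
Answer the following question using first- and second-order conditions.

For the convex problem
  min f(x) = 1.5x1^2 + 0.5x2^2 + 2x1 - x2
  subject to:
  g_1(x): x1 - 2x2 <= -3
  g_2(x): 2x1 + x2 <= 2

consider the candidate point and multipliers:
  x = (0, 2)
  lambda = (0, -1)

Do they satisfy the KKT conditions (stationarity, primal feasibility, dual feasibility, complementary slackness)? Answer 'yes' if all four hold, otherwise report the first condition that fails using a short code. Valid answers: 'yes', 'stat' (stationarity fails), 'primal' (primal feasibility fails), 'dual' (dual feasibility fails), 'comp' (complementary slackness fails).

Gradient of f: grad f(x) = Q x + c = (2, 1)
Constraint values g_i(x) = a_i^T x - b_i:
  g_1((0, 2)) = -1
  g_2((0, 2)) = 0
Stationarity residual: grad f(x) + sum_i lambda_i a_i = (0, 0)
  -> stationarity OK
Primal feasibility (all g_i <= 0): OK
Dual feasibility (all lambda_i >= 0): FAILS
Complementary slackness (lambda_i * g_i(x) = 0 for all i): OK

Verdict: the first failing condition is dual_feasibility -> dual.

dual


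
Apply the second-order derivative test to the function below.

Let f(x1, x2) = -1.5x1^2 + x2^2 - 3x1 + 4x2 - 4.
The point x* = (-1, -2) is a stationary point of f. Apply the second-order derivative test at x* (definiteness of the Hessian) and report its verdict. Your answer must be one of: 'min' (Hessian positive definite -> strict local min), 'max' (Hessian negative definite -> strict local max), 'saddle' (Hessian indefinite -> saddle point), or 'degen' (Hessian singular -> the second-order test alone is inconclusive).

Compute the Hessian H = grad^2 f:
  H = [[-3, 0], [0, 2]]
Verify stationarity: grad f(x*) = H x* + g = (0, 0).
Eigenvalues of H: -3, 2.
Eigenvalues have mixed signs, so H is indefinite -> x* is a saddle point.

saddle


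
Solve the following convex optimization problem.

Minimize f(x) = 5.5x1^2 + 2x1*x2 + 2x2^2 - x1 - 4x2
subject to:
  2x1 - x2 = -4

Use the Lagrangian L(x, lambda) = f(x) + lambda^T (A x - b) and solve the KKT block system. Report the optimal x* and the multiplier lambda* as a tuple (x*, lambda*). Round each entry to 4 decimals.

Form the Lagrangian:
  L(x, lambda) = (1/2) x^T Q x + c^T x + lambda^T (A x - b)
Stationarity (grad_x L = 0): Q x + c + A^T lambda = 0.
Primal feasibility: A x = b.

This gives the KKT block system:
  [ Q   A^T ] [ x     ]   [-c ]
  [ A    0  ] [ lambda ] = [ b ]

Solving the linear system:
  x*      = (-0.8857, 2.2286)
  lambda* = (3.1429)
  f(x*)   = 2.2714

x* = (-0.8857, 2.2286), lambda* = (3.1429)


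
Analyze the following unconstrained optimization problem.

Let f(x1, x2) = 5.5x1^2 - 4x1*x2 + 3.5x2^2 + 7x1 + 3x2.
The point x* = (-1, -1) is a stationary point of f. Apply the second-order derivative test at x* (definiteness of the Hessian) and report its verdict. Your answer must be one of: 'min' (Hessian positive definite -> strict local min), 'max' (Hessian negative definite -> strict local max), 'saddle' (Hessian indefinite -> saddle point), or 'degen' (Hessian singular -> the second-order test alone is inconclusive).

Compute the Hessian H = grad^2 f:
  H = [[11, -4], [-4, 7]]
Verify stationarity: grad f(x*) = H x* + g = (0, 0).
Eigenvalues of H: 4.5279, 13.4721.
Both eigenvalues > 0, so H is positive definite -> x* is a strict local min.

min


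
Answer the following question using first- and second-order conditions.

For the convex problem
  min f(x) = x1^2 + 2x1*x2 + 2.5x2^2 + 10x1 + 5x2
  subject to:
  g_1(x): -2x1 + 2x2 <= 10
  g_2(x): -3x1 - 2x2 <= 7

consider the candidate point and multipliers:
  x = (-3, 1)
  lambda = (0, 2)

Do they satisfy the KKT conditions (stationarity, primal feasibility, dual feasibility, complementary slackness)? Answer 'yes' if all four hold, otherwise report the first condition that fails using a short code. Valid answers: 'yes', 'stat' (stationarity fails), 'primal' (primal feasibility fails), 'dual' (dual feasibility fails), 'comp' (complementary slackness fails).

Gradient of f: grad f(x) = Q x + c = (6, 4)
Constraint values g_i(x) = a_i^T x - b_i:
  g_1((-3, 1)) = -2
  g_2((-3, 1)) = 0
Stationarity residual: grad f(x) + sum_i lambda_i a_i = (0, 0)
  -> stationarity OK
Primal feasibility (all g_i <= 0): OK
Dual feasibility (all lambda_i >= 0): OK
Complementary slackness (lambda_i * g_i(x) = 0 for all i): OK

Verdict: yes, KKT holds.

yes


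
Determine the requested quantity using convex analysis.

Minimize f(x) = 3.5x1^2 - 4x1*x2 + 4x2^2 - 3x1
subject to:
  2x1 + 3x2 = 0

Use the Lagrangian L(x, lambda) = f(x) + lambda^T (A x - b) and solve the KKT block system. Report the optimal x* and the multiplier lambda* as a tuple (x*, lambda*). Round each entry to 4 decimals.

Form the Lagrangian:
  L(x, lambda) = (1/2) x^T Q x + c^T x + lambda^T (A x - b)
Stationarity (grad_x L = 0): Q x + c + A^T lambda = 0.
Primal feasibility: A x = b.

This gives the KKT block system:
  [ Q   A^T ] [ x     ]   [-c ]
  [ A    0  ] [ lambda ] = [ b ]

Solving the linear system:
  x*      = (0.1888, -0.1259)
  lambda* = (0.5874)
  f(x*)   = -0.2832

x* = (0.1888, -0.1259), lambda* = (0.5874)


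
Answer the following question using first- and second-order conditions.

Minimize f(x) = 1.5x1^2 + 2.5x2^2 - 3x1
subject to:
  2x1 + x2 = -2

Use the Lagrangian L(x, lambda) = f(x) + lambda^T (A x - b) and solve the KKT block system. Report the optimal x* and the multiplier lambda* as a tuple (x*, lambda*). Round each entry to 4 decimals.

Form the Lagrangian:
  L(x, lambda) = (1/2) x^T Q x + c^T x + lambda^T (A x - b)
Stationarity (grad_x L = 0): Q x + c + A^T lambda = 0.
Primal feasibility: A x = b.

This gives the KKT block system:
  [ Q   A^T ] [ x     ]   [-c ]
  [ A    0  ] [ lambda ] = [ b ]

Solving the linear system:
  x*      = (-0.7391, -0.5217)
  lambda* = (2.6087)
  f(x*)   = 3.7174

x* = (-0.7391, -0.5217), lambda* = (2.6087)


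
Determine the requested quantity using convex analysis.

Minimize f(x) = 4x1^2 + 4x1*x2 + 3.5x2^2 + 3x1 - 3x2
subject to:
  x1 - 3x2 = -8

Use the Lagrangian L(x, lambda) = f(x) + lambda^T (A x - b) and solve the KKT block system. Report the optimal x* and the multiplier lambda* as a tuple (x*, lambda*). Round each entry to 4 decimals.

Form the Lagrangian:
  L(x, lambda) = (1/2) x^T Q x + c^T x + lambda^T (A x - b)
Stationarity (grad_x L = 0): Q x + c + A^T lambda = 0.
Primal feasibility: A x = b.

This gives the KKT block system:
  [ Q   A^T ] [ x     ]   [-c ]
  [ A    0  ] [ lambda ] = [ b ]

Solving the linear system:
  x*      = (-1.6505, 2.1165)
  lambda* = (1.7379)
  f(x*)   = 1.301

x* = (-1.6505, 2.1165), lambda* = (1.7379)


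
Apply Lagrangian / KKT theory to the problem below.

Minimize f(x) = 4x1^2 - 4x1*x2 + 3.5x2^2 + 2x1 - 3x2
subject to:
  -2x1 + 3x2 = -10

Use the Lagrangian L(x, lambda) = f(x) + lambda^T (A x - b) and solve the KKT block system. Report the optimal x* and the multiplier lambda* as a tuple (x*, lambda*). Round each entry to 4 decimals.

Form the Lagrangian:
  L(x, lambda) = (1/2) x^T Q x + c^T x + lambda^T (A x - b)
Stationarity (grad_x L = 0): Q x + c + A^T lambda = 0.
Primal feasibility: A x = b.

This gives the KKT block system:
  [ Q   A^T ] [ x     ]   [-c ]
  [ A    0  ] [ lambda ] = [ b ]

Solving the linear system:
  x*      = (0.3846, -3.0769)
  lambda* = (8.6923)
  f(x*)   = 48.4615

x* = (0.3846, -3.0769), lambda* = (8.6923)


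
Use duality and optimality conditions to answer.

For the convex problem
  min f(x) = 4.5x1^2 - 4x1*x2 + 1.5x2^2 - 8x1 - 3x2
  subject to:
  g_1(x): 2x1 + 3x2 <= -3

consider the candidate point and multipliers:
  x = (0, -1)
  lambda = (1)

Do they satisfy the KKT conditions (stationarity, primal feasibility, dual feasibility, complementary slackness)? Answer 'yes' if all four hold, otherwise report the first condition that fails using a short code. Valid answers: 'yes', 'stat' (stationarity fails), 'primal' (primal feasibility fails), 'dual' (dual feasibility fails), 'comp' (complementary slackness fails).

Gradient of f: grad f(x) = Q x + c = (-4, -6)
Constraint values g_i(x) = a_i^T x - b_i:
  g_1((0, -1)) = 0
Stationarity residual: grad f(x) + sum_i lambda_i a_i = (-2, -3)
  -> stationarity FAILS
Primal feasibility (all g_i <= 0): OK
Dual feasibility (all lambda_i >= 0): OK
Complementary slackness (lambda_i * g_i(x) = 0 for all i): OK

Verdict: the first failing condition is stationarity -> stat.

stat


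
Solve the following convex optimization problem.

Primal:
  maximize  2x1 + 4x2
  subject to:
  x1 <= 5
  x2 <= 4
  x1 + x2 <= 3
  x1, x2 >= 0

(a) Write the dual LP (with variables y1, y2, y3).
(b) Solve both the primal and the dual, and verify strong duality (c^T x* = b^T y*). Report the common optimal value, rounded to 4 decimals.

The standard primal-dual pair for 'max c^T x s.t. A x <= b, x >= 0' is:
  Dual:  min b^T y  s.t.  A^T y >= c,  y >= 0.

So the dual LP is:
  minimize  5y1 + 4y2 + 3y3
  subject to:
    y1 + y3 >= 2
    y2 + y3 >= 4
    y1, y2, y3 >= 0

Solving the primal: x* = (0, 3).
  primal value c^T x* = 12.
Solving the dual: y* = (0, 0, 4).
  dual value b^T y* = 12.
Strong duality: c^T x* = b^T y*. Confirmed.

12


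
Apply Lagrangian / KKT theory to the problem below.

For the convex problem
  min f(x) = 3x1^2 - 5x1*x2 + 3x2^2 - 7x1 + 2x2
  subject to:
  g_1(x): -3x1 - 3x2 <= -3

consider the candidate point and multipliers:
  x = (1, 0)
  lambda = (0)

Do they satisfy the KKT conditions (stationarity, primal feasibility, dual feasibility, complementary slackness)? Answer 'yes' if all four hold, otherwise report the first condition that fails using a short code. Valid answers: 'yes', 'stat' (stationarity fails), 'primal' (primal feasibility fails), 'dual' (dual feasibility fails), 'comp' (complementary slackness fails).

Gradient of f: grad f(x) = Q x + c = (-1, -3)
Constraint values g_i(x) = a_i^T x - b_i:
  g_1((1, 0)) = 0
Stationarity residual: grad f(x) + sum_i lambda_i a_i = (-1, -3)
  -> stationarity FAILS
Primal feasibility (all g_i <= 0): OK
Dual feasibility (all lambda_i >= 0): OK
Complementary slackness (lambda_i * g_i(x) = 0 for all i): OK

Verdict: the first failing condition is stationarity -> stat.

stat


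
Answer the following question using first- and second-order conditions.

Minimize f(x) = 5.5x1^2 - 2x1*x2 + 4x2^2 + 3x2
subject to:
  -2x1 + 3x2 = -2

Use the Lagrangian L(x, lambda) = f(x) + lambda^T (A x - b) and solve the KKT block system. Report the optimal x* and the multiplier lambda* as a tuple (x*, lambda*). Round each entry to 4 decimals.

Form the Lagrangian:
  L(x, lambda) = (1/2) x^T Q x + c^T x + lambda^T (A x - b)
Stationarity (grad_x L = 0): Q x + c + A^T lambda = 0.
Primal feasibility: A x = b.

This gives the KKT block system:
  [ Q   A^T ] [ x     ]   [-c ]
  [ A    0  ] [ lambda ] = [ b ]

Solving the linear system:
  x*      = (0.0187, -0.6542)
  lambda* = (0.757)
  f(x*)   = -0.2243

x* = (0.0187, -0.6542), lambda* = (0.757)


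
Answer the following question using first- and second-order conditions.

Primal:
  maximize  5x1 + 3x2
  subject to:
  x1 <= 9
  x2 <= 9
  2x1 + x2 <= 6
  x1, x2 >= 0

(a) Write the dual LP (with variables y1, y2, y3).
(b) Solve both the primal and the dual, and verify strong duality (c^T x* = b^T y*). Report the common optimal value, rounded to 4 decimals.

The standard primal-dual pair for 'max c^T x s.t. A x <= b, x >= 0' is:
  Dual:  min b^T y  s.t.  A^T y >= c,  y >= 0.

So the dual LP is:
  minimize  9y1 + 9y2 + 6y3
  subject to:
    y1 + 2y3 >= 5
    y2 + y3 >= 3
    y1, y2, y3 >= 0

Solving the primal: x* = (0, 6).
  primal value c^T x* = 18.
Solving the dual: y* = (0, 0, 3).
  dual value b^T y* = 18.
Strong duality: c^T x* = b^T y*. Confirmed.

18


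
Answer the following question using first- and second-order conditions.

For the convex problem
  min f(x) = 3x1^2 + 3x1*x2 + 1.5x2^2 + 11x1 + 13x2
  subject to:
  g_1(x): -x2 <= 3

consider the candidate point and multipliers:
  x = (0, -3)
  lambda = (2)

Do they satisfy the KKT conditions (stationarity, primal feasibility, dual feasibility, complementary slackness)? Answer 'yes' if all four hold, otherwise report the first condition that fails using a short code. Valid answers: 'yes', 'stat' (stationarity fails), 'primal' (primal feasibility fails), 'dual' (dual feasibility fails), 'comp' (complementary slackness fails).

Gradient of f: grad f(x) = Q x + c = (2, 4)
Constraint values g_i(x) = a_i^T x - b_i:
  g_1((0, -3)) = 0
Stationarity residual: grad f(x) + sum_i lambda_i a_i = (2, 2)
  -> stationarity FAILS
Primal feasibility (all g_i <= 0): OK
Dual feasibility (all lambda_i >= 0): OK
Complementary slackness (lambda_i * g_i(x) = 0 for all i): OK

Verdict: the first failing condition is stationarity -> stat.

stat


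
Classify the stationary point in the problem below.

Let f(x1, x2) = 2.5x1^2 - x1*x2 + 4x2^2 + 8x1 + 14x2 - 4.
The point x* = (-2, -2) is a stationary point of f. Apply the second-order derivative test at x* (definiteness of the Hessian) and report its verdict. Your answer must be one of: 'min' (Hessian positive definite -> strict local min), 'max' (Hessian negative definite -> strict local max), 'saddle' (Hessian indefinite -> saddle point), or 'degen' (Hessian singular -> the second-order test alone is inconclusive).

Compute the Hessian H = grad^2 f:
  H = [[5, -1], [-1, 8]]
Verify stationarity: grad f(x*) = H x* + g = (0, 0).
Eigenvalues of H: 4.6972, 8.3028.
Both eigenvalues > 0, so H is positive definite -> x* is a strict local min.

min


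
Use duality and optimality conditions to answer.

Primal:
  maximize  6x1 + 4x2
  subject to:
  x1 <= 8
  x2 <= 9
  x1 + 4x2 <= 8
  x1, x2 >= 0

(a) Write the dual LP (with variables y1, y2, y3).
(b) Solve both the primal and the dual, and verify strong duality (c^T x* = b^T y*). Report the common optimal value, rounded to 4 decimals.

The standard primal-dual pair for 'max c^T x s.t. A x <= b, x >= 0' is:
  Dual:  min b^T y  s.t.  A^T y >= c,  y >= 0.

So the dual LP is:
  minimize  8y1 + 9y2 + 8y3
  subject to:
    y1 + y3 >= 6
    y2 + 4y3 >= 4
    y1, y2, y3 >= 0

Solving the primal: x* = (8, 0).
  primal value c^T x* = 48.
Solving the dual: y* = (5, 0, 1).
  dual value b^T y* = 48.
Strong duality: c^T x* = b^T y*. Confirmed.

48


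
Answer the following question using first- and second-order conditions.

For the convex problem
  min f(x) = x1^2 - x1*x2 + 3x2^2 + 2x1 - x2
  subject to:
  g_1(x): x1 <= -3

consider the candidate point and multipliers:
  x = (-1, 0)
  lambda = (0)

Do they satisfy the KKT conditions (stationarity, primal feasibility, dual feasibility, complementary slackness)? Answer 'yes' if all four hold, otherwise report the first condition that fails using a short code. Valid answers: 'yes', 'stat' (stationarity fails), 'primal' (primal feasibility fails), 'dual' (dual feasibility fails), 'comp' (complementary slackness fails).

Gradient of f: grad f(x) = Q x + c = (0, 0)
Constraint values g_i(x) = a_i^T x - b_i:
  g_1((-1, 0)) = 2
Stationarity residual: grad f(x) + sum_i lambda_i a_i = (0, 0)
  -> stationarity OK
Primal feasibility (all g_i <= 0): FAILS
Dual feasibility (all lambda_i >= 0): OK
Complementary slackness (lambda_i * g_i(x) = 0 for all i): OK

Verdict: the first failing condition is primal_feasibility -> primal.

primal


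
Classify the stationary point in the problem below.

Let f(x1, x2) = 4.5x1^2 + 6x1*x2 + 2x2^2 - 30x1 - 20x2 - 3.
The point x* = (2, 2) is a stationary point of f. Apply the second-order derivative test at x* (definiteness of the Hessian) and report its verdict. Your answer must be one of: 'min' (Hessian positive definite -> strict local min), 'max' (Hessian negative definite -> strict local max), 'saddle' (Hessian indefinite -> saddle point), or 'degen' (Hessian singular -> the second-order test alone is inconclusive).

Compute the Hessian H = grad^2 f:
  H = [[9, 6], [6, 4]]
Verify stationarity: grad f(x*) = H x* + g = (0, 0).
Eigenvalues of H: 0, 13.
H has a zero eigenvalue (singular; positive semidefinite but not definite), so H is neither positive definite, negative definite, nor indefinite. The second-order test alone is inconclusive -> degen.
(Indeed, f is constant along the null direction of H through x*, so x* is not a strict local extremum.)

degen


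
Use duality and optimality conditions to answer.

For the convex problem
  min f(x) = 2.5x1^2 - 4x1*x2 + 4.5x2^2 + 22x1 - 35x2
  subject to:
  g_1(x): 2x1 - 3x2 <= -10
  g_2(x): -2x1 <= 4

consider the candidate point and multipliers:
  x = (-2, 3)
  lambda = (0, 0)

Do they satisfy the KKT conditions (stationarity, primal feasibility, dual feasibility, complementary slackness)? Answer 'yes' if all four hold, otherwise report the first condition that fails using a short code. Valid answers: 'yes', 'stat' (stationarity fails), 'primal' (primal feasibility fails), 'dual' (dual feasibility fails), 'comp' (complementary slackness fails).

Gradient of f: grad f(x) = Q x + c = (0, 0)
Constraint values g_i(x) = a_i^T x - b_i:
  g_1((-2, 3)) = -3
  g_2((-2, 3)) = 0
Stationarity residual: grad f(x) + sum_i lambda_i a_i = (0, 0)
  -> stationarity OK
Primal feasibility (all g_i <= 0): OK
Dual feasibility (all lambda_i >= 0): OK
Complementary slackness (lambda_i * g_i(x) = 0 for all i): OK

Verdict: yes, KKT holds.

yes
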